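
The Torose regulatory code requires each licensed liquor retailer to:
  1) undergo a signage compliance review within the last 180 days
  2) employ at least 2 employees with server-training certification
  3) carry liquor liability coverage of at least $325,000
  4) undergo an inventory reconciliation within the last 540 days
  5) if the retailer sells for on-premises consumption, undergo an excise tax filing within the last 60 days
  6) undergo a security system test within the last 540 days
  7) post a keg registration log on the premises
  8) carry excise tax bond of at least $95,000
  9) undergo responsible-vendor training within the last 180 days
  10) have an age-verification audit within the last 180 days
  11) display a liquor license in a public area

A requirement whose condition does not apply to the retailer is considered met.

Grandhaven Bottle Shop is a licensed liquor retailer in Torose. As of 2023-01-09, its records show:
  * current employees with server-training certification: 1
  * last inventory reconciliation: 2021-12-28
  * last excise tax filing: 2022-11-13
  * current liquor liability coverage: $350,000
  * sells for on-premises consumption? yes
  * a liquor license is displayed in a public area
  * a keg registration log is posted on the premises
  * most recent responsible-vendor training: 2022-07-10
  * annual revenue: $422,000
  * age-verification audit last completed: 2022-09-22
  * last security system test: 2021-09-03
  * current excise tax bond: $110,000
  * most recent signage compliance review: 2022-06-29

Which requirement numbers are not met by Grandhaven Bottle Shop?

1. signage compliance review 194 days ago vs limit 180 → not met
2. employees with server-training certification 1 < 2 → not met
3. liquor liability coverage $350,000 ≥ $325,000 → met
4. inventory reconciliation 377 days ago vs limit 540 → met
5. condition 'sells for on-premises consumption' holds; excise tax filing 57 days ago vs limit 60 → met
6. security system test 493 days ago vs limit 540 → met
7. keg registration log present → met
8. excise tax bond $110,000 ≥ $95,000 → met
9. responsible-vendor training 183 days ago vs limit 180 → not met
10. age-verification audit 109 days ago vs limit 180 → met
11. liquor license present → met
Not met: 1, 2, 9

1, 2, 9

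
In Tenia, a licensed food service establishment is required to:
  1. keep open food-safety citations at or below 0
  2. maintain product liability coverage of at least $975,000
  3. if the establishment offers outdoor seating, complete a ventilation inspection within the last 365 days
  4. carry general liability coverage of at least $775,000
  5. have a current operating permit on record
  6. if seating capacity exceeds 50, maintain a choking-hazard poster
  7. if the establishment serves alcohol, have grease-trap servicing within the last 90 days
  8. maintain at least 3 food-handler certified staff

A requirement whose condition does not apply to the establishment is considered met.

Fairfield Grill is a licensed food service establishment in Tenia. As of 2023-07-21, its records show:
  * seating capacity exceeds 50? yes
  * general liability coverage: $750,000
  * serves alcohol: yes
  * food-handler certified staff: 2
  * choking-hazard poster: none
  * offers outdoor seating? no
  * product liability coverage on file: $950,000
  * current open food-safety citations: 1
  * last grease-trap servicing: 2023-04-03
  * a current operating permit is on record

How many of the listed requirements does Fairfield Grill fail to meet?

6

1. open food-safety citations 1 > 0 → not met
2. product liability coverage $950,000 < $975,000 → not met
3. condition 'offers outdoor seating' does not hold → requirement n/a → met
4. general liability coverage $750,000 < $775,000 → not met
5. current operating permit present → met
6. condition 'seating capacity exceeds 50' holds; choking-hazard poster absent → not met
7. condition 'serves alcohol' holds; grease-trap servicing 109 days ago vs limit 90 → not met
8. food-handler certified staff 2 < 3 → not met
Not met: 6 of 8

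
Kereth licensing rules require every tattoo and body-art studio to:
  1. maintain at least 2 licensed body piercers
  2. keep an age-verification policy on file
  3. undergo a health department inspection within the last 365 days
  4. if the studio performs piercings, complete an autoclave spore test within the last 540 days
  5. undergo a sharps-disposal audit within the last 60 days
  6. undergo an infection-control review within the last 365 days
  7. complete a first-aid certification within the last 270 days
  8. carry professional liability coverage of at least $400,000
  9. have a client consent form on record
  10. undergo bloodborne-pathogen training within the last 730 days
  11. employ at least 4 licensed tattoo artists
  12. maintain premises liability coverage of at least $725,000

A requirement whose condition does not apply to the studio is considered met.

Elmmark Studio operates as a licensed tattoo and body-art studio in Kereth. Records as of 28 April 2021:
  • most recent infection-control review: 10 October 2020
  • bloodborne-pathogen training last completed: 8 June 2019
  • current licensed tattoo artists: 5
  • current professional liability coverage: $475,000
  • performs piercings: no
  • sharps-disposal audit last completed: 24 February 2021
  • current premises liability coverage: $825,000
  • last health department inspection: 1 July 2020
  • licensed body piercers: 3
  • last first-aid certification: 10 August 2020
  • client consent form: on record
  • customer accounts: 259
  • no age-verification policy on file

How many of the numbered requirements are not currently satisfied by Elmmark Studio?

1. licensed body piercers 3 ≥ 2 → met
2. age-verification policy absent → not met
3. health department inspection 301 days ago vs limit 365 → met
4. condition 'performs piercings' does not hold → requirement n/a → met
5. sharps-disposal audit 63 days ago vs limit 60 → not met
6. infection-control review 200 days ago vs limit 365 → met
7. first-aid certification 261 days ago vs limit 270 → met
8. professional liability coverage $475,000 ≥ $400,000 → met
9. client consent form present → met
10. bloodborne-pathogen training 690 days ago vs limit 730 → met
11. licensed tattoo artists 5 ≥ 4 → met
12. premises liability coverage $825,000 ≥ $725,000 → met
Not met: 2 of 12

2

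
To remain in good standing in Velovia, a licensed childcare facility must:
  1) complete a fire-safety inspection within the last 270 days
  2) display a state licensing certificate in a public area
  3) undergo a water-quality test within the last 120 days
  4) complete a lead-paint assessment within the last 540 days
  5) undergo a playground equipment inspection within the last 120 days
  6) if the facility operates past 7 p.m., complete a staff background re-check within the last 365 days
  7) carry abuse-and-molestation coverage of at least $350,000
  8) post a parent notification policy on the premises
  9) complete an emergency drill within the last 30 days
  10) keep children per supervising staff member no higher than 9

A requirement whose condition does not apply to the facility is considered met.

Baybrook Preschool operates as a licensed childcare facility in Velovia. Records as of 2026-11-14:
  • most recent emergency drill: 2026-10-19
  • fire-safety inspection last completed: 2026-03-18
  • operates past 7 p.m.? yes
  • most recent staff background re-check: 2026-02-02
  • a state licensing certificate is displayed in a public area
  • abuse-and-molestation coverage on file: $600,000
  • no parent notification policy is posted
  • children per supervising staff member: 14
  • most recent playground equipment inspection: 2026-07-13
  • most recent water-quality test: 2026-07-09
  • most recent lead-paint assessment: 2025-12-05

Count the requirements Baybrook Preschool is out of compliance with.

1. fire-safety inspection 241 days ago vs limit 270 → met
2. state licensing certificate present → met
3. water-quality test 128 days ago vs limit 120 → not met
4. lead-paint assessment 344 days ago vs limit 540 → met
5. playground equipment inspection 124 days ago vs limit 120 → not met
6. condition 'operates past 7 p.m.' holds; staff background re-check 285 days ago vs limit 365 → met
7. abuse-and-molestation coverage $600,000 ≥ $350,000 → met
8. parent notification policy absent → not met
9. emergency drill 26 days ago vs limit 30 → met
10. children per supervising staff member 14 > 9 → not met
Not met: 4 of 10

4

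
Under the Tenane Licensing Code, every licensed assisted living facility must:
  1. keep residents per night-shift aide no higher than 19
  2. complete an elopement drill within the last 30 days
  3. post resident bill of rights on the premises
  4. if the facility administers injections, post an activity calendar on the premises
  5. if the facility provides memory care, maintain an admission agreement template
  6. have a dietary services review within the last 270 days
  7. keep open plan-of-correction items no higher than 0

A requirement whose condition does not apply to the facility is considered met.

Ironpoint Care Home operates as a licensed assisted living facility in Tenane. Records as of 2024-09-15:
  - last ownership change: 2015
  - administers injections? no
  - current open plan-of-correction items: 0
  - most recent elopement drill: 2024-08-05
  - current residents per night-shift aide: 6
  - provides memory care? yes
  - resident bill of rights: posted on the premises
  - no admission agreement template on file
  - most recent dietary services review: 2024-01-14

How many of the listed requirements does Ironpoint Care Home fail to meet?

2

1. residents per night-shift aide 6 ≤ 19 → met
2. elopement drill 41 days ago vs limit 30 → not met
3. resident bill of rights present → met
4. condition 'administers injections' does not hold → requirement n/a → met
5. condition 'provides memory care' holds; admission agreement template absent → not met
6. dietary services review 245 days ago vs limit 270 → met
7. open plan-of-correction items 0 ≤ 0 → met
Not met: 2 of 7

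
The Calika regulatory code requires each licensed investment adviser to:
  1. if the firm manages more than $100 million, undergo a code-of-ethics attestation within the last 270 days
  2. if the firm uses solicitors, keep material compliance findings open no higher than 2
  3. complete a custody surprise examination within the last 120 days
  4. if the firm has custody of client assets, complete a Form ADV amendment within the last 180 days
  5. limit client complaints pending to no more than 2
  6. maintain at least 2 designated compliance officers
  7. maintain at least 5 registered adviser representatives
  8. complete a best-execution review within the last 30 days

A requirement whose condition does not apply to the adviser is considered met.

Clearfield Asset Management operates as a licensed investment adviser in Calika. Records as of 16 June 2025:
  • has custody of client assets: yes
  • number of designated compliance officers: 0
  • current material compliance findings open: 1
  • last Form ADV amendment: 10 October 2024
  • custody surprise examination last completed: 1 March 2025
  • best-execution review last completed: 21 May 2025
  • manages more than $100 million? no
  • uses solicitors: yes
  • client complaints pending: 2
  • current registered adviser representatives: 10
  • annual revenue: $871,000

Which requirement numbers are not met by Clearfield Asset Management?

4, 6

1. condition 'manages more than $100 million' does not hold → requirement n/a → met
2. condition 'uses solicitors' holds; material compliance findings open 1 ≤ 2 → met
3. custody surprise examination 107 days ago vs limit 120 → met
4. condition 'has custody of client assets' holds; Form ADV amendment 249 days ago vs limit 180 → not met
5. client complaints pending 2 ≤ 2 → met
6. designated compliance officers 0 < 2 → not met
7. registered adviser representatives 10 ≥ 5 → met
8. best-execution review 26 days ago vs limit 30 → met
Not met: 4, 6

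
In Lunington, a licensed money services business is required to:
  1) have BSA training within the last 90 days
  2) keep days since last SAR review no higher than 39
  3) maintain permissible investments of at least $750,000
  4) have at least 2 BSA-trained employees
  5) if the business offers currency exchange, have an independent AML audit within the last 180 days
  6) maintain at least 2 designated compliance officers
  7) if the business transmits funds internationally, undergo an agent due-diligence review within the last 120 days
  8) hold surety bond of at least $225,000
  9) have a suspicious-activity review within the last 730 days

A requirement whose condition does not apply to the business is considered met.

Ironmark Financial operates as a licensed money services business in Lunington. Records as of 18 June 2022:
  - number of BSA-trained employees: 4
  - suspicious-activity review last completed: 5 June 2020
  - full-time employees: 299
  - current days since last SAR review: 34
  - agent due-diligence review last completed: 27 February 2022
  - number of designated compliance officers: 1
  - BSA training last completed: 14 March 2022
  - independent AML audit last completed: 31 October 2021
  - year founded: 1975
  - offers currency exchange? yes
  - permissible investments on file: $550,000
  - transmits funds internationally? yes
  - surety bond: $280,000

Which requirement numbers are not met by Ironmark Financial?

1, 3, 5, 6, 9

1. BSA training 96 days ago vs limit 90 → not met
2. days since last SAR review 34 ≤ 39 → met
3. permissible investments $550,000 < $750,000 → not met
4. BSA-trained employees 4 ≥ 2 → met
5. condition 'offers currency exchange' holds; independent AML audit 230 days ago vs limit 180 → not met
6. designated compliance officers 1 < 2 → not met
7. condition 'transmits funds internationally' holds; agent due-diligence review 111 days ago vs limit 120 → met
8. surety bond $280,000 ≥ $225,000 → met
9. suspicious-activity review 743 days ago vs limit 730 → not met
Not met: 1, 3, 5, 6, 9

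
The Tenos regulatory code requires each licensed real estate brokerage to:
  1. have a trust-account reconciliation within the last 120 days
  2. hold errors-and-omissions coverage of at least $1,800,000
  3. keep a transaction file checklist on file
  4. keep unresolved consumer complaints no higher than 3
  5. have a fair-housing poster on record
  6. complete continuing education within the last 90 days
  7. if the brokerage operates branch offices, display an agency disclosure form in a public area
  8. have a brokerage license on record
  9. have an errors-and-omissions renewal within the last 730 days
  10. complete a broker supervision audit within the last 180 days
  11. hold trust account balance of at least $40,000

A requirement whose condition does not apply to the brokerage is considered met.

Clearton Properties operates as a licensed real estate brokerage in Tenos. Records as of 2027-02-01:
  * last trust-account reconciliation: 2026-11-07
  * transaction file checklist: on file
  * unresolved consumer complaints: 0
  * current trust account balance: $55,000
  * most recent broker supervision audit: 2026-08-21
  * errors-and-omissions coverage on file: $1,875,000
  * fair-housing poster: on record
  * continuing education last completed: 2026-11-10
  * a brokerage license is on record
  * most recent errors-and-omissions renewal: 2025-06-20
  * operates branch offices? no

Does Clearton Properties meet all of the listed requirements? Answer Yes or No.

1. trust-account reconciliation 86 days ago vs limit 120 → met
2. errors-and-omissions coverage $1,875,000 ≥ $1,800,000 → met
3. transaction file checklist present → met
4. unresolved consumer complaints 0 ≤ 3 → met
5. fair-housing poster present → met
6. continuing education 83 days ago vs limit 90 → met
7. condition 'operates branch offices' does not hold → requirement n/a → met
8. brokerage license present → met
9. errors-and-omissions renewal 591 days ago vs limit 730 → met
10. broker supervision audit 164 days ago vs limit 180 → met
11. trust account balance $55,000 ≥ $40,000 → met
All met.

Yes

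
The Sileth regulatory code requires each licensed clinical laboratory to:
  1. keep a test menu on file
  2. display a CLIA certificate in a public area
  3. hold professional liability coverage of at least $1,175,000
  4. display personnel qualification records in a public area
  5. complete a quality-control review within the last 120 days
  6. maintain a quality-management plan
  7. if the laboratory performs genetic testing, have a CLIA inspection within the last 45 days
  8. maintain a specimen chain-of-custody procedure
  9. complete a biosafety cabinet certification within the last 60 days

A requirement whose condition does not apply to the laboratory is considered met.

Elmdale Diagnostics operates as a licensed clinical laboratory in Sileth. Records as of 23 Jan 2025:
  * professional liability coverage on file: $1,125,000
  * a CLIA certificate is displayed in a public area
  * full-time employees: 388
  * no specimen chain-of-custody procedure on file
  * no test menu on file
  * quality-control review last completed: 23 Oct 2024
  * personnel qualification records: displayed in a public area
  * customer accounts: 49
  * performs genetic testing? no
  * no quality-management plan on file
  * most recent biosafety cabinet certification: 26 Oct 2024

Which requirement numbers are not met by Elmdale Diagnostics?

1. test menu absent → not met
2. CLIA certificate present → met
3. professional liability coverage $1,125,000 < $1,175,000 → not met
4. personnel qualification records present → met
5. quality-control review 92 days ago vs limit 120 → met
6. quality-management plan absent → not met
7. condition 'performs genetic testing' does not hold → requirement n/a → met
8. specimen chain-of-custody procedure absent → not met
9. biosafety cabinet certification 89 days ago vs limit 60 → not met
Not met: 1, 3, 6, 8, 9

1, 3, 6, 8, 9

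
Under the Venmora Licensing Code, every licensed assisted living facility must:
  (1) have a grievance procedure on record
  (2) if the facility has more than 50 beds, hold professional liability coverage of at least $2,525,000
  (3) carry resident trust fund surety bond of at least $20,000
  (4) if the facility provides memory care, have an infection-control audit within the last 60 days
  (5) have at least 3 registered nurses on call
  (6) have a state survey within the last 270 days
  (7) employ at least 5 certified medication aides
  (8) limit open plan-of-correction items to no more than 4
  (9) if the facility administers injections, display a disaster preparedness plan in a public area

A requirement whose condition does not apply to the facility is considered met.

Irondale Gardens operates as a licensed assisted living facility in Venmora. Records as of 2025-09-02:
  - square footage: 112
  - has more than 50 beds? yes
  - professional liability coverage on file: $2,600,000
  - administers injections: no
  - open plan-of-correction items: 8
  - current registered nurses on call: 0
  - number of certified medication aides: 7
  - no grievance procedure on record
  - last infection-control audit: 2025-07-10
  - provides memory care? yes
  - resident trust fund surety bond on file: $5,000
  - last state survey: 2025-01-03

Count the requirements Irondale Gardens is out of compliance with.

1. grievance procedure absent → not met
2. condition 'has more than 50 beds' holds; professional liability coverage $2,600,000 ≥ $2,525,000 → met
3. resident trust fund surety bond $5,000 < $20,000 → not met
4. condition 'provides memory care' holds; infection-control audit 54 days ago vs limit 60 → met
5. registered nurses on call 0 < 3 → not met
6. state survey 242 days ago vs limit 270 → met
7. certified medication aides 7 ≥ 5 → met
8. open plan-of-correction items 8 > 4 → not met
9. condition 'administers injections' does not hold → requirement n/a → met
Not met: 4 of 9

4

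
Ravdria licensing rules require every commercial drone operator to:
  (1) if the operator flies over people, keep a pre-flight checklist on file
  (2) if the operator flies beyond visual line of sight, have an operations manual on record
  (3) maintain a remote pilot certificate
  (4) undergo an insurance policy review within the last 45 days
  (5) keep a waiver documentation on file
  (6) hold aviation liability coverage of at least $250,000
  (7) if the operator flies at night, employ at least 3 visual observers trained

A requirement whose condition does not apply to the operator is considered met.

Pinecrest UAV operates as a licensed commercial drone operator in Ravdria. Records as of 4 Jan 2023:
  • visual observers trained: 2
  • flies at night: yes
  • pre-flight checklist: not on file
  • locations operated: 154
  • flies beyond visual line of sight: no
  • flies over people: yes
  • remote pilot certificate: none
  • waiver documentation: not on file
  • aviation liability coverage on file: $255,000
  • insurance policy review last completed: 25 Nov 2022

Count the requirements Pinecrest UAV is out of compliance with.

4

1. condition 'flies over people' holds; pre-flight checklist absent → not met
2. condition 'flies beyond visual line of sight' does not hold → requirement n/a → met
3. remote pilot certificate absent → not met
4. insurance policy review 40 days ago vs limit 45 → met
5. waiver documentation absent → not met
6. aviation liability coverage $255,000 ≥ $250,000 → met
7. condition 'flies at night' holds; visual observers trained 2 < 3 → not met
Not met: 4 of 7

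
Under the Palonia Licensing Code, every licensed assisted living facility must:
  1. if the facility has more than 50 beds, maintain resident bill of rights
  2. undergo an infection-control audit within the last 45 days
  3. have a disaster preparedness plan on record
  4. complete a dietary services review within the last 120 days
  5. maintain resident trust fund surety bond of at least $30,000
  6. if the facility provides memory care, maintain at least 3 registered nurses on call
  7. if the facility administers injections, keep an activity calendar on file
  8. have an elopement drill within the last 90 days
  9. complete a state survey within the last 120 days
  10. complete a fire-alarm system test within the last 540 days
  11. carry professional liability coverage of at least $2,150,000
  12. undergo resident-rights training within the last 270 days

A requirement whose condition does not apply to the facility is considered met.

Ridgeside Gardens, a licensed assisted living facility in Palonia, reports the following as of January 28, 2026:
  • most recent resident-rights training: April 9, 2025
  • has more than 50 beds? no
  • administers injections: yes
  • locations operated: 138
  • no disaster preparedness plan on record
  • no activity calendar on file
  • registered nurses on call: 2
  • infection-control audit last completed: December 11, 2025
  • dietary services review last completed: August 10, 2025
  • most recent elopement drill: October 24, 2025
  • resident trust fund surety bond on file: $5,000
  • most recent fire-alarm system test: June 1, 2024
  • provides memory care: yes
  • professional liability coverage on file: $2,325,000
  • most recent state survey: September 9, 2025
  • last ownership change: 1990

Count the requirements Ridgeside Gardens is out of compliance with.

1. condition 'has more than 50 beds' does not hold → requirement n/a → met
2. infection-control audit 48 days ago vs limit 45 → not met
3. disaster preparedness plan absent → not met
4. dietary services review 171 days ago vs limit 120 → not met
5. resident trust fund surety bond $5,000 < $30,000 → not met
6. condition 'provides memory care' holds; registered nurses on call 2 < 3 → not met
7. condition 'administers injections' holds; activity calendar absent → not met
8. elopement drill 96 days ago vs limit 90 → not met
9. state survey 141 days ago vs limit 120 → not met
10. fire-alarm system test 606 days ago vs limit 540 → not met
11. professional liability coverage $2,325,000 ≥ $2,150,000 → met
12. resident-rights training 294 days ago vs limit 270 → not met
Not met: 10 of 12

10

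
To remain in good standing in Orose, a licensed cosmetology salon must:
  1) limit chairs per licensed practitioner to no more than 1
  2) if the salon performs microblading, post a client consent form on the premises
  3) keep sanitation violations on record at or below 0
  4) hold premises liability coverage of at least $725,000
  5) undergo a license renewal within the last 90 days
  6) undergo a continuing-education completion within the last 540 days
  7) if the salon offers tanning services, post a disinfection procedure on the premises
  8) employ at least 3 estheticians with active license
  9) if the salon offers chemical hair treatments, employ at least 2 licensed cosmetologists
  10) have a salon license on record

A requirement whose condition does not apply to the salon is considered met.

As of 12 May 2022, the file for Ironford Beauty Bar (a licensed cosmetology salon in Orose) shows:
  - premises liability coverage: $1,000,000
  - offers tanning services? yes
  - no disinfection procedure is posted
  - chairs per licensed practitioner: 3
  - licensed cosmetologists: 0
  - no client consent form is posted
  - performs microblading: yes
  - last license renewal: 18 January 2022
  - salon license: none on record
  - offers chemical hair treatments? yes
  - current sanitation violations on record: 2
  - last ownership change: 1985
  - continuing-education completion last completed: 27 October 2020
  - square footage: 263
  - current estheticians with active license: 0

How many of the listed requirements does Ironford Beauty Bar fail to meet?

1. chairs per licensed practitioner 3 > 1 → not met
2. condition 'performs microblading' holds; client consent form absent → not met
3. sanitation violations on record 2 > 0 → not met
4. premises liability coverage $1,000,000 ≥ $725,000 → met
5. license renewal 114 days ago vs limit 90 → not met
6. continuing-education completion 562 days ago vs limit 540 → not met
7. condition 'offers tanning services' holds; disinfection procedure absent → not met
8. estheticians with active license 0 < 3 → not met
9. condition 'offers chemical hair treatments' holds; licensed cosmetologists 0 < 2 → not met
10. salon license absent → not met
Not met: 9 of 10

9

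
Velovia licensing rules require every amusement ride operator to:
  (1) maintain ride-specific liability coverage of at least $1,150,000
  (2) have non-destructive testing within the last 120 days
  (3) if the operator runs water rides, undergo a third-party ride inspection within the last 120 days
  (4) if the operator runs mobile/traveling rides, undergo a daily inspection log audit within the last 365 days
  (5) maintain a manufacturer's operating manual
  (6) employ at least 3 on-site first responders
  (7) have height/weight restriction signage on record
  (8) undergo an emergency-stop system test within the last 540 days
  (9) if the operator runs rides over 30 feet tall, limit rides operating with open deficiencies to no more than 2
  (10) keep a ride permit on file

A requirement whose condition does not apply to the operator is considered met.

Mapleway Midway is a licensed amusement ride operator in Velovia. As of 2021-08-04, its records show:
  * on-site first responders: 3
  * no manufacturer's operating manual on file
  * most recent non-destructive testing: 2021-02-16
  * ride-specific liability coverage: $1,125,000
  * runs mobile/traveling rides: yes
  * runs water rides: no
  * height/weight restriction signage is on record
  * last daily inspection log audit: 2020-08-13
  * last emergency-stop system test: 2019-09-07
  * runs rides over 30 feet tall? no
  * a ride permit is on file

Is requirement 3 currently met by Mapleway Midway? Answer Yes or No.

3. condition 'runs water rides' does not hold → requirement n/a → met

Yes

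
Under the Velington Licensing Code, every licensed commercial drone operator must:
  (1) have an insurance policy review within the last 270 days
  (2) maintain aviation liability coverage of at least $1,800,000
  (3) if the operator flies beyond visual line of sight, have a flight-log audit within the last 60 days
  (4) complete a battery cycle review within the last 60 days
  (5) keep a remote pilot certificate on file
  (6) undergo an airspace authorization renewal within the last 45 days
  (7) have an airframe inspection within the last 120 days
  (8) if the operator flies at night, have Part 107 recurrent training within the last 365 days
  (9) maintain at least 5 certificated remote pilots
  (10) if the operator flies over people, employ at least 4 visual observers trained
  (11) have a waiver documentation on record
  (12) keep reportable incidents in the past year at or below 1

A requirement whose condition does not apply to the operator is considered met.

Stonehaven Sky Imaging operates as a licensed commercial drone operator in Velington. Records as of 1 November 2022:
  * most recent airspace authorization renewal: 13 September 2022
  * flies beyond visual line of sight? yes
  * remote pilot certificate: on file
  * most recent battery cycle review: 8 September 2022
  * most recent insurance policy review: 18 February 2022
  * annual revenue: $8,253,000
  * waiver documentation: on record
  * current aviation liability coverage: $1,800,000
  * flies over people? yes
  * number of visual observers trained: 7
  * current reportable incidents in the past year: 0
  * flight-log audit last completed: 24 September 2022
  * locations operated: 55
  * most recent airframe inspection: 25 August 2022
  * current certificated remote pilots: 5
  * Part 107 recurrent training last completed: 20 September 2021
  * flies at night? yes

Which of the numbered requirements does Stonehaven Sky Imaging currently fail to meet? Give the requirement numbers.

6, 8

1. insurance policy review 256 days ago vs limit 270 → met
2. aviation liability coverage $1,800,000 ≥ $1,800,000 → met
3. condition 'flies beyond visual line of sight' holds; flight-log audit 38 days ago vs limit 60 → met
4. battery cycle review 54 days ago vs limit 60 → met
5. remote pilot certificate present → met
6. airspace authorization renewal 49 days ago vs limit 45 → not met
7. airframe inspection 68 days ago vs limit 120 → met
8. condition 'flies at night' holds; Part 107 recurrent training 407 days ago vs limit 365 → not met
9. certificated remote pilots 5 ≥ 5 → met
10. condition 'flies over people' holds; visual observers trained 7 ≥ 4 → met
11. waiver documentation present → met
12. reportable incidents in the past year 0 ≤ 1 → met
Not met: 6, 8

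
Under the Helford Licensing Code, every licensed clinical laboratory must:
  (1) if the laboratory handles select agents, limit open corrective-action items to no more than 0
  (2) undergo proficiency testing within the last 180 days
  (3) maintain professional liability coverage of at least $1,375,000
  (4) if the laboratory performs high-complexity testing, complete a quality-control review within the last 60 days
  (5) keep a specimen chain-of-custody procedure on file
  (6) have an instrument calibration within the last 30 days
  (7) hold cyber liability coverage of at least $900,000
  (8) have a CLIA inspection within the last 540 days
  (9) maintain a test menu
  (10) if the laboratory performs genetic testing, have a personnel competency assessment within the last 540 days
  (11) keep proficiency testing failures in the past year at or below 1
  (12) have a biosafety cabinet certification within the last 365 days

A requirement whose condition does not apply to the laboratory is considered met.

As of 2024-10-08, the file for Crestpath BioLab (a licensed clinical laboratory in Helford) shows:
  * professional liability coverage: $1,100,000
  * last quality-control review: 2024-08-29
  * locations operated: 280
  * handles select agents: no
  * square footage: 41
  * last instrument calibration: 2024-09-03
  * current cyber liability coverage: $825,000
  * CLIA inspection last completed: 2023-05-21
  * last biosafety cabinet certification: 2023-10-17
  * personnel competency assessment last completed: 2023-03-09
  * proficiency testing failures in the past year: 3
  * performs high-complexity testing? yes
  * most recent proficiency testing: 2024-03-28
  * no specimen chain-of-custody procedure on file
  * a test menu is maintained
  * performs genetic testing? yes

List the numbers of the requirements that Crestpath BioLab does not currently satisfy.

1. condition 'handles select agents' does not hold → requirement n/a → met
2. proficiency testing 194 days ago vs limit 180 → not met
3. professional liability coverage $1,100,000 < $1,375,000 → not met
4. condition 'performs high-complexity testing' holds; quality-control review 40 days ago vs limit 60 → met
5. specimen chain-of-custody procedure absent → not met
6. instrument calibration 35 days ago vs limit 30 → not met
7. cyber liability coverage $825,000 < $900,000 → not met
8. CLIA inspection 506 days ago vs limit 540 → met
9. test menu present → met
10. condition 'performs genetic testing' holds; personnel competency assessment 579 days ago vs limit 540 → not met
11. proficiency testing failures in the past year 3 > 1 → not met
12. biosafety cabinet certification 357 days ago vs limit 365 → met
Not met: 2, 3, 5, 6, 7, 10, 11

2, 3, 5, 6, 7, 10, 11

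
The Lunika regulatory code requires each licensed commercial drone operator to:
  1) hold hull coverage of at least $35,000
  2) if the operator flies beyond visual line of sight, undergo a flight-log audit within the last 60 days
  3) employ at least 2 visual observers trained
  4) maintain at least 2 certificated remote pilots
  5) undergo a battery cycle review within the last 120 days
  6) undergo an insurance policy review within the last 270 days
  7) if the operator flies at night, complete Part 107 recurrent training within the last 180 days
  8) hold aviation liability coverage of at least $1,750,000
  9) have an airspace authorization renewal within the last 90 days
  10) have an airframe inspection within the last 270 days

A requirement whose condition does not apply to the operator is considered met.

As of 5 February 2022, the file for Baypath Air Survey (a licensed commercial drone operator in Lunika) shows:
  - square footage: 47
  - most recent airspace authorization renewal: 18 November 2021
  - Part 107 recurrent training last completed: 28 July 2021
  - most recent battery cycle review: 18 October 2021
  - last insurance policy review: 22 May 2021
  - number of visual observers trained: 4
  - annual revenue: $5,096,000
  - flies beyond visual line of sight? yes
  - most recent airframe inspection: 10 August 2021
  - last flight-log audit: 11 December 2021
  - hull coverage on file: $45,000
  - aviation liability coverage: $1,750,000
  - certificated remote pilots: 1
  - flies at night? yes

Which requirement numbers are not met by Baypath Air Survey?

1. hull coverage $45,000 ≥ $35,000 → met
2. condition 'flies beyond visual line of sight' holds; flight-log audit 56 days ago vs limit 60 → met
3. visual observers trained 4 ≥ 2 → met
4. certificated remote pilots 1 < 2 → not met
5. battery cycle review 110 days ago vs limit 120 → met
6. insurance policy review 259 days ago vs limit 270 → met
7. condition 'flies at night' holds; Part 107 recurrent training 192 days ago vs limit 180 → not met
8. aviation liability coverage $1,750,000 ≥ $1,750,000 → met
9. airspace authorization renewal 79 days ago vs limit 90 → met
10. airframe inspection 179 days ago vs limit 270 → met
Not met: 4, 7

4, 7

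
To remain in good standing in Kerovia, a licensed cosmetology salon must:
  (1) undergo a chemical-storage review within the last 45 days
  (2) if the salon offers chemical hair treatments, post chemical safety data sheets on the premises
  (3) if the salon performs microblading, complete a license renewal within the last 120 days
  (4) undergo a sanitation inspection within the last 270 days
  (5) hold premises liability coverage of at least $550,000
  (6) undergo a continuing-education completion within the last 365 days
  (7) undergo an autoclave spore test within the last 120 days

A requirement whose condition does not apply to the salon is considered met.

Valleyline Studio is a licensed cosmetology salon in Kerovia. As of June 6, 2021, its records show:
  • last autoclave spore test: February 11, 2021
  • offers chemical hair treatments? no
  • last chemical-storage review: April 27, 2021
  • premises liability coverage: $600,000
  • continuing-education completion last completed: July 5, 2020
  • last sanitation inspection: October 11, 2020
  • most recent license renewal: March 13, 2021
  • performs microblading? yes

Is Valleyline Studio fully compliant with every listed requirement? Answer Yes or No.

Yes

1. chemical-storage review 40 days ago vs limit 45 → met
2. condition 'offers chemical hair treatments' does not hold → requirement n/a → met
3. condition 'performs microblading' holds; license renewal 85 days ago vs limit 120 → met
4. sanitation inspection 238 days ago vs limit 270 → met
5. premises liability coverage $600,000 ≥ $550,000 → met
6. continuing-education completion 336 days ago vs limit 365 → met
7. autoclave spore test 115 days ago vs limit 120 → met
All met.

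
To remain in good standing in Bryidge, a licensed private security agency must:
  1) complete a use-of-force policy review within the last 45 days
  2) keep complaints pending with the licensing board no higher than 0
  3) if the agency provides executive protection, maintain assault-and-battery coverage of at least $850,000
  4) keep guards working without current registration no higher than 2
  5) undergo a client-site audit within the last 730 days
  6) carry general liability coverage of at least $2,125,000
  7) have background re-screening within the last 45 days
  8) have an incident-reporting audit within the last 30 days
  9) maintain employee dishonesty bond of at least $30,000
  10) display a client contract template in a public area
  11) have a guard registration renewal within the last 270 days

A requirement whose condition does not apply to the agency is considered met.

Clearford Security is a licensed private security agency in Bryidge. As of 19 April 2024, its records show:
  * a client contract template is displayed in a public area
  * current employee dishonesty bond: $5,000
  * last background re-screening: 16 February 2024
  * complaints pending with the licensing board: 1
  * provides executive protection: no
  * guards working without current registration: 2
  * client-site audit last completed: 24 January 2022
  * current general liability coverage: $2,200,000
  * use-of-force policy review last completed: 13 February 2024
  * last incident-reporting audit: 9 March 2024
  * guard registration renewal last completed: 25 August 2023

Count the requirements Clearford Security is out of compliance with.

1. use-of-force policy review 66 days ago vs limit 45 → not met
2. complaints pending with the licensing board 1 > 0 → not met
3. condition 'provides executive protection' does not hold → requirement n/a → met
4. guards working without current registration 2 ≤ 2 → met
5. client-site audit 816 days ago vs limit 730 → not met
6. general liability coverage $2,200,000 ≥ $2,125,000 → met
7. background re-screening 63 days ago vs limit 45 → not met
8. incident-reporting audit 41 days ago vs limit 30 → not met
9. employee dishonesty bond $5,000 < $30,000 → not met
10. client contract template present → met
11. guard registration renewal 238 days ago vs limit 270 → met
Not met: 6 of 11

6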